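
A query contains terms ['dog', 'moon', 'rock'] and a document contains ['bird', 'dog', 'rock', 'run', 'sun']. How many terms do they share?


Query terms: ['dog', 'moon', 'rock']
Document terms: ['bird', 'dog', 'rock', 'run', 'sun']
Common terms: ['dog', 'rock']
Overlap count = 2

2


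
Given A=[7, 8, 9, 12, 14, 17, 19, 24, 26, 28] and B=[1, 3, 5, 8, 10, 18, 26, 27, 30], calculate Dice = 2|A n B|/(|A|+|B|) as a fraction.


A intersect B = [8, 26]
|A intersect B| = 2
|A| = 10, |B| = 9
Dice = 2*2 / (10+9)
= 4 / 19 = 4/19

4/19


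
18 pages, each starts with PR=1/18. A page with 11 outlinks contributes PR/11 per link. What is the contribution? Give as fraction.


Initial PR = 1/18 = 1/18
Outlinks = 11
Contribution per link = PR / outlinks
= 1/18 / 11
= 1/198

1/198


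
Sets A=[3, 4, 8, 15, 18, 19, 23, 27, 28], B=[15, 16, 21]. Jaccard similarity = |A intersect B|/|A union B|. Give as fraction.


A intersect B = [15]
|A intersect B| = 1
A union B = [3, 4, 8, 15, 16, 18, 19, 21, 23, 27, 28]
|A union B| = 11
Jaccard = 1/11 = 1/11

1/11


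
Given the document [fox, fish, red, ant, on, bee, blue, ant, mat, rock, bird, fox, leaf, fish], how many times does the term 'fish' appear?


Document has 14 words
Scanning for 'fish':
Found at positions: [1, 13]
Count = 2

2


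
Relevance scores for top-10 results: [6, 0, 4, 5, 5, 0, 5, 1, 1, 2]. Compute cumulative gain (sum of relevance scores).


Cumulative Gain = sum of relevance scores
Position 1: rel=6, running sum=6
Position 2: rel=0, running sum=6
Position 3: rel=4, running sum=10
Position 4: rel=5, running sum=15
Position 5: rel=5, running sum=20
Position 6: rel=0, running sum=20
Position 7: rel=5, running sum=25
Position 8: rel=1, running sum=26
Position 9: rel=1, running sum=27
Position 10: rel=2, running sum=29
CG = 29

29


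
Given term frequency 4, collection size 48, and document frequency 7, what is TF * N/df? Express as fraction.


TF * (N/df)
= 4 * (48/7)
= 4 * 48/7
= 192/7

192/7


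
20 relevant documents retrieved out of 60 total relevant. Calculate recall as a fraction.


Recall = retrieved_relevant / total_relevant
= 20 / 60
= 20 / (20 + 40)
= 1/3

1/3


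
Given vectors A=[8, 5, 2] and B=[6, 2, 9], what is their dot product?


Dot product = sum of element-wise products
A[0]*B[0] = 8*6 = 48
A[1]*B[1] = 5*2 = 10
A[2]*B[2] = 2*9 = 18
Sum = 48 + 10 + 18 = 76

76


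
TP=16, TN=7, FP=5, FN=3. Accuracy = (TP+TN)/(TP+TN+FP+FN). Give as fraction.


Accuracy = (TP + TN) / (TP + TN + FP + FN)
TP + TN = 16 + 7 = 23
Total = 16 + 7 + 5 + 3 = 31
Accuracy = 23 / 31 = 23/31

23/31


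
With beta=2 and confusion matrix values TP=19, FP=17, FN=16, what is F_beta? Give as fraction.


P = TP/(TP+FP) = 19/36 = 19/36
R = TP/(TP+FN) = 19/35 = 19/35
beta^2 = 2^2 = 4
(1 + beta^2) = 5
Numerator = (1+beta^2)*P*R = 361/252
Denominator = beta^2*P + R = 19/9 + 19/35 = 836/315
F_beta = 95/176

95/176


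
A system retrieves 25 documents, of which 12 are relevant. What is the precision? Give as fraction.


Precision = relevant_retrieved / total_retrieved
= 12 / 25
= 12 / (12 + 13)
= 12/25

12/25


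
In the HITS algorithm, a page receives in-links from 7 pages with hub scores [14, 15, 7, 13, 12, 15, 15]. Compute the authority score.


Authority = sum of hub scores of in-linkers
In-link 1: hub score = 14
In-link 2: hub score = 15
In-link 3: hub score = 7
In-link 4: hub score = 13
In-link 5: hub score = 12
In-link 6: hub score = 15
In-link 7: hub score = 15
Authority = 14 + 15 + 7 + 13 + 12 + 15 + 15 = 91

91


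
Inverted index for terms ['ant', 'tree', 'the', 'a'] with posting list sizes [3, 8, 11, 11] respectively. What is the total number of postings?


Summing posting list sizes:
'ant': 3 postings
'tree': 8 postings
'the': 11 postings
'a': 11 postings
Total = 3 + 8 + 11 + 11 = 33

33


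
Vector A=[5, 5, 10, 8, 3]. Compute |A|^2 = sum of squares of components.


|A|^2 = sum of squared components
A[0]^2 = 5^2 = 25
A[1]^2 = 5^2 = 25
A[2]^2 = 10^2 = 100
A[3]^2 = 8^2 = 64
A[4]^2 = 3^2 = 9
Sum = 25 + 25 + 100 + 64 + 9 = 223

223


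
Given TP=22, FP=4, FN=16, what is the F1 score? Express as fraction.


F1 = 2 * P * R / (P + R)
P = TP/(TP+FP) = 22/26 = 11/13
R = TP/(TP+FN) = 22/38 = 11/19
2 * P * R = 2 * 11/13 * 11/19 = 242/247
P + R = 11/13 + 11/19 = 352/247
F1 = 242/247 / 352/247 = 11/16

11/16


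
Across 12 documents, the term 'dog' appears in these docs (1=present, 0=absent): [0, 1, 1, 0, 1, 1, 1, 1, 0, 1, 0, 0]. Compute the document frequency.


Checking each document for 'dog':
Doc 1: absent
Doc 2: present
Doc 3: present
Doc 4: absent
Doc 5: present
Doc 6: present
Doc 7: present
Doc 8: present
Doc 9: absent
Doc 10: present
Doc 11: absent
Doc 12: absent
df = sum of presences = 0 + 1 + 1 + 0 + 1 + 1 + 1 + 1 + 0 + 1 + 0 + 0 = 7

7


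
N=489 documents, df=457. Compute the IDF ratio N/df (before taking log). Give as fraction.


IDF ratio = N / df
= 489 / 457
= 489/457

489/457


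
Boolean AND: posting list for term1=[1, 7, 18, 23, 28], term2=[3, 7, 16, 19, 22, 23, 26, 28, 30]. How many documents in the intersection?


Boolean AND: find intersection of posting lists
term1 docs: [1, 7, 18, 23, 28]
term2 docs: [3, 7, 16, 19, 22, 23, 26, 28, 30]
Intersection: [7, 23, 28]
|intersection| = 3

3


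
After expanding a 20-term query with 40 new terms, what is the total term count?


Original terms: 20
Expansion terms: 40
Total = 20 + 40 = 60

60


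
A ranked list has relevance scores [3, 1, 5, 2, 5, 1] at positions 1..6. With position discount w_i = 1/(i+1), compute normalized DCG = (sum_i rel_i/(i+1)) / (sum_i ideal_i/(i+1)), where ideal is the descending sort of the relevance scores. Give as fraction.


Position discount weights w_i = 1/(i+1) for i=1..6:
Weights = [1/2, 1/3, 1/4, 1/5, 1/6, 1/7]
Actual relevance: [3, 1, 5, 2, 5, 1]
DCG = 3/2 + 1/3 + 5/4 + 2/5 + 5/6 + 1/7 = 1873/420
Ideal relevance (sorted desc): [5, 5, 3, 2, 1, 1]
Ideal DCG = 5/2 + 5/3 + 3/4 + 2/5 + 1/6 + 1/7 = 2363/420
nDCG = DCG / ideal_DCG = 1873/420 / 2363/420 = 1873/2363

1873/2363


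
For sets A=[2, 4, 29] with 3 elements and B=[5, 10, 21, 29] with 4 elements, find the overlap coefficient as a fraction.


A intersect B = [29]
|A intersect B| = 1
min(|A|, |B|) = min(3, 4) = 3
Overlap = 1 / 3 = 1/3

1/3


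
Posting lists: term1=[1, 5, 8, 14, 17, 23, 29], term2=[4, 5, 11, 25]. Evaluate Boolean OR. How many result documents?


Boolean OR: find union of posting lists
term1 docs: [1, 5, 8, 14, 17, 23, 29]
term2 docs: [4, 5, 11, 25]
Union: [1, 4, 5, 8, 11, 14, 17, 23, 25, 29]
|union| = 10

10


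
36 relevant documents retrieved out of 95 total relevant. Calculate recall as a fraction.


Recall = retrieved_relevant / total_relevant
= 36 / 95
= 36 / (36 + 59)
= 36/95

36/95


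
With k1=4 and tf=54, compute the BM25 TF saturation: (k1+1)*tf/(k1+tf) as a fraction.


BM25 TF component = (k1+1)*tf / (k1+tf)
k1 = 4, tf = 54
Numerator = (4+1)*54 = 270
Denominator = 4 + 54 = 58
= 270/58 = 135/29

135/29


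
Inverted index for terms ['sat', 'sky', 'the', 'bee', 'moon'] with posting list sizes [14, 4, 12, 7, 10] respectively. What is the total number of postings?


Summing posting list sizes:
'sat': 14 postings
'sky': 4 postings
'the': 12 postings
'bee': 7 postings
'moon': 10 postings
Total = 14 + 4 + 12 + 7 + 10 = 47

47


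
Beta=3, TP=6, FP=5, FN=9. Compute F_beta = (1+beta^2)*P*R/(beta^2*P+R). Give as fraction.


P = TP/(TP+FP) = 6/11 = 6/11
R = TP/(TP+FN) = 6/15 = 2/5
beta^2 = 3^2 = 9
(1 + beta^2) = 10
Numerator = (1+beta^2)*P*R = 24/11
Denominator = beta^2*P + R = 54/11 + 2/5 = 292/55
F_beta = 30/73

30/73


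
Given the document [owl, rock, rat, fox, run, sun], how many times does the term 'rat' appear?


Document has 6 words
Scanning for 'rat':
Found at positions: [2]
Count = 1

1


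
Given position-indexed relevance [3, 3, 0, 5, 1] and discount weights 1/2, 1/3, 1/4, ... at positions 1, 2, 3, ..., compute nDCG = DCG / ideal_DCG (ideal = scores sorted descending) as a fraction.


Position discount weights w_i = 1/(i+1) for i=1..5:
Weights = [1/2, 1/3, 1/4, 1/5, 1/6]
Actual relevance: [3, 3, 0, 5, 1]
DCG = 3/2 + 3/3 + 0/4 + 5/5 + 1/6 = 11/3
Ideal relevance (sorted desc): [5, 3, 3, 1, 0]
Ideal DCG = 5/2 + 3/3 + 3/4 + 1/5 + 0/6 = 89/20
nDCG = DCG / ideal_DCG = 11/3 / 89/20 = 220/267

220/267


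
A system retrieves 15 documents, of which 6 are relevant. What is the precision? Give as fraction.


Precision = relevant_retrieved / total_retrieved
= 6 / 15
= 6 / (6 + 9)
= 2/5

2/5


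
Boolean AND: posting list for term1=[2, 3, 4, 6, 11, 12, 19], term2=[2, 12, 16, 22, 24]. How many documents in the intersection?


Boolean AND: find intersection of posting lists
term1 docs: [2, 3, 4, 6, 11, 12, 19]
term2 docs: [2, 12, 16, 22, 24]
Intersection: [2, 12]
|intersection| = 2

2


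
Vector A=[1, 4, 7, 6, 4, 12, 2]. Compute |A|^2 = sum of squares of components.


|A|^2 = sum of squared components
A[0]^2 = 1^2 = 1
A[1]^2 = 4^2 = 16
A[2]^2 = 7^2 = 49
A[3]^2 = 6^2 = 36
A[4]^2 = 4^2 = 16
A[5]^2 = 12^2 = 144
A[6]^2 = 2^2 = 4
Sum = 1 + 16 + 49 + 36 + 16 + 144 + 4 = 266

266


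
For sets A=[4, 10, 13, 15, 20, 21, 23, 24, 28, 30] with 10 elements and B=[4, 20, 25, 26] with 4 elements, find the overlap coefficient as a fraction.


A intersect B = [4, 20]
|A intersect B| = 2
min(|A|, |B|) = min(10, 4) = 4
Overlap = 2 / 4 = 1/2

1/2


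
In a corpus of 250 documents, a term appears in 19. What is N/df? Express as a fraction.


IDF ratio = N / df
= 250 / 19
= 250/19

250/19


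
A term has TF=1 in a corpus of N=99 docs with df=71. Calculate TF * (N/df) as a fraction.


TF * (N/df)
= 1 * (99/71)
= 1 * 99/71
= 99/71

99/71


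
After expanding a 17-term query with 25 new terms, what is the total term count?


Original terms: 17
Expansion terms: 25
Total = 17 + 25 = 42

42


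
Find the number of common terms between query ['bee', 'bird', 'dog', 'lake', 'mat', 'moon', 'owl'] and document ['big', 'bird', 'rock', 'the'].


Query terms: ['bee', 'bird', 'dog', 'lake', 'mat', 'moon', 'owl']
Document terms: ['big', 'bird', 'rock', 'the']
Common terms: ['bird']
Overlap count = 1

1


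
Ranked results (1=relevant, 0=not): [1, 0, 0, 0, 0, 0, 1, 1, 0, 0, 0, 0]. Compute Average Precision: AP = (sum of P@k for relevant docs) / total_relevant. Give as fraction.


Computing P@k for each relevant position:
Position 1: relevant, P@1 = 1/1 = 1
Position 2: not relevant
Position 3: not relevant
Position 4: not relevant
Position 5: not relevant
Position 6: not relevant
Position 7: relevant, P@7 = 2/7 = 2/7
Position 8: relevant, P@8 = 3/8 = 3/8
Position 9: not relevant
Position 10: not relevant
Position 11: not relevant
Position 12: not relevant
Sum of P@k = 1 + 2/7 + 3/8 = 93/56
AP = 93/56 / 3 = 31/56

31/56


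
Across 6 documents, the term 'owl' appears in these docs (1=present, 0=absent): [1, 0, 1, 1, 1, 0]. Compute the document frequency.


Checking each document for 'owl':
Doc 1: present
Doc 2: absent
Doc 3: present
Doc 4: present
Doc 5: present
Doc 6: absent
df = sum of presences = 1 + 0 + 1 + 1 + 1 + 0 = 4

4


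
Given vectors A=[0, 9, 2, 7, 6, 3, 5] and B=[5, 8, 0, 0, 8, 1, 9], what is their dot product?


Dot product = sum of element-wise products
A[0]*B[0] = 0*5 = 0
A[1]*B[1] = 9*8 = 72
A[2]*B[2] = 2*0 = 0
A[3]*B[3] = 7*0 = 0
A[4]*B[4] = 6*8 = 48
A[5]*B[5] = 3*1 = 3
A[6]*B[6] = 5*9 = 45
Sum = 0 + 72 + 0 + 0 + 48 + 3 + 45 = 168

168


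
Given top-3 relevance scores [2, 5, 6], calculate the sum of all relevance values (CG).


Cumulative Gain = sum of relevance scores
Position 1: rel=2, running sum=2
Position 2: rel=5, running sum=7
Position 3: rel=6, running sum=13
CG = 13

13


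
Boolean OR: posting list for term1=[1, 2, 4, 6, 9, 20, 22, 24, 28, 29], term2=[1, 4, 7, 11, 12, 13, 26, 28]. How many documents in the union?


Boolean OR: find union of posting lists
term1 docs: [1, 2, 4, 6, 9, 20, 22, 24, 28, 29]
term2 docs: [1, 4, 7, 11, 12, 13, 26, 28]
Union: [1, 2, 4, 6, 7, 9, 11, 12, 13, 20, 22, 24, 26, 28, 29]
|union| = 15

15


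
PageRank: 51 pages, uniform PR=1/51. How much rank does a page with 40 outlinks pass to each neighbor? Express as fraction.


Initial PR = 1/51 = 1/51
Outlinks = 40
Contribution per link = PR / outlinks
= 1/51 / 40
= 1/2040

1/2040


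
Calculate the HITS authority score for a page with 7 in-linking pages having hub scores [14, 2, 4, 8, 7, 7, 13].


Authority = sum of hub scores of in-linkers
In-link 1: hub score = 14
In-link 2: hub score = 2
In-link 3: hub score = 4
In-link 4: hub score = 8
In-link 5: hub score = 7
In-link 6: hub score = 7
In-link 7: hub score = 13
Authority = 14 + 2 + 4 + 8 + 7 + 7 + 13 = 55

55


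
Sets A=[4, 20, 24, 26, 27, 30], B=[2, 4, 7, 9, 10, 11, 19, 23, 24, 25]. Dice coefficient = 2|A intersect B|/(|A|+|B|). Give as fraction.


A intersect B = [4, 24]
|A intersect B| = 2
|A| = 6, |B| = 10
Dice = 2*2 / (6+10)
= 4 / 16 = 1/4

1/4


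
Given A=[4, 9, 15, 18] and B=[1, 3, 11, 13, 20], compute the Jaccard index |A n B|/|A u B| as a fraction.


A intersect B = []
|A intersect B| = 0
A union B = [1, 3, 4, 9, 11, 13, 15, 18, 20]
|A union B| = 9
Jaccard = 0/9 = 0

0


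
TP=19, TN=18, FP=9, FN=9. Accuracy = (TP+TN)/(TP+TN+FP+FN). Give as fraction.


Accuracy = (TP + TN) / (TP + TN + FP + FN)
TP + TN = 19 + 18 = 37
Total = 19 + 18 + 9 + 9 = 55
Accuracy = 37 / 55 = 37/55

37/55


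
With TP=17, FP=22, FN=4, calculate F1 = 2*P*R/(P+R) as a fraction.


F1 = 2 * P * R / (P + R)
P = TP/(TP+FP) = 17/39 = 17/39
R = TP/(TP+FN) = 17/21 = 17/21
2 * P * R = 2 * 17/39 * 17/21 = 578/819
P + R = 17/39 + 17/21 = 340/273
F1 = 578/819 / 340/273 = 17/30

17/30


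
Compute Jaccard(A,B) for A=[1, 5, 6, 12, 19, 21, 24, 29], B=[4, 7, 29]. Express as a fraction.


A intersect B = [29]
|A intersect B| = 1
A union B = [1, 4, 5, 6, 7, 12, 19, 21, 24, 29]
|A union B| = 10
Jaccard = 1/10 = 1/10

1/10


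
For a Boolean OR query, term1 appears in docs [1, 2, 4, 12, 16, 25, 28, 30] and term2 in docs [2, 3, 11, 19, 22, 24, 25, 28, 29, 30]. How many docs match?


Boolean OR: find union of posting lists
term1 docs: [1, 2, 4, 12, 16, 25, 28, 30]
term2 docs: [2, 3, 11, 19, 22, 24, 25, 28, 29, 30]
Union: [1, 2, 3, 4, 11, 12, 16, 19, 22, 24, 25, 28, 29, 30]
|union| = 14

14


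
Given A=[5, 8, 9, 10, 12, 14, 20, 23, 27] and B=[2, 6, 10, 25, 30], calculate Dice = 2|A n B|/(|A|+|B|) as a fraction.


A intersect B = [10]
|A intersect B| = 1
|A| = 9, |B| = 5
Dice = 2*1 / (9+5)
= 2 / 14 = 1/7

1/7


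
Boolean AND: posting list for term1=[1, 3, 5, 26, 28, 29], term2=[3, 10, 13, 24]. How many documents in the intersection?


Boolean AND: find intersection of posting lists
term1 docs: [1, 3, 5, 26, 28, 29]
term2 docs: [3, 10, 13, 24]
Intersection: [3]
|intersection| = 1

1


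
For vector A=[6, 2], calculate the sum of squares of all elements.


|A|^2 = sum of squared components
A[0]^2 = 6^2 = 36
A[1]^2 = 2^2 = 4
Sum = 36 + 4 = 40

40


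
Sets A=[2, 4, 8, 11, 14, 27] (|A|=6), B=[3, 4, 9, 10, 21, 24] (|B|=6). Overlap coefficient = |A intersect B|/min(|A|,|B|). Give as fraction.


A intersect B = [4]
|A intersect B| = 1
min(|A|, |B|) = min(6, 6) = 6
Overlap = 1 / 6 = 1/6

1/6


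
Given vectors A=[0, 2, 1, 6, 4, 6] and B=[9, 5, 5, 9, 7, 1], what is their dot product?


Dot product = sum of element-wise products
A[0]*B[0] = 0*9 = 0
A[1]*B[1] = 2*5 = 10
A[2]*B[2] = 1*5 = 5
A[3]*B[3] = 6*9 = 54
A[4]*B[4] = 4*7 = 28
A[5]*B[5] = 6*1 = 6
Sum = 0 + 10 + 5 + 54 + 28 + 6 = 103

103


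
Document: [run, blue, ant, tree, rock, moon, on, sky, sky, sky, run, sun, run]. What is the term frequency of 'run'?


Document has 13 words
Scanning for 'run':
Found at positions: [0, 10, 12]
Count = 3

3


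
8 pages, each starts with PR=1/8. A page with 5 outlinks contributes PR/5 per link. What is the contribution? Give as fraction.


Initial PR = 1/8 = 1/8
Outlinks = 5
Contribution per link = PR / outlinks
= 1/8 / 5
= 1/40

1/40


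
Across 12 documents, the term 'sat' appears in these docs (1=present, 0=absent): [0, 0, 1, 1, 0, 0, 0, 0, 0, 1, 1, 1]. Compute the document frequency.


Checking each document for 'sat':
Doc 1: absent
Doc 2: absent
Doc 3: present
Doc 4: present
Doc 5: absent
Doc 6: absent
Doc 7: absent
Doc 8: absent
Doc 9: absent
Doc 10: present
Doc 11: present
Doc 12: present
df = sum of presences = 0 + 0 + 1 + 1 + 0 + 0 + 0 + 0 + 0 + 1 + 1 + 1 = 5

5


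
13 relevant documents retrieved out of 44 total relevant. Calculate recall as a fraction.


Recall = retrieved_relevant / total_relevant
= 13 / 44
= 13 / (13 + 31)
= 13/44

13/44


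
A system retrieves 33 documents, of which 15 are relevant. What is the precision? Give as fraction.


Precision = relevant_retrieved / total_retrieved
= 15 / 33
= 15 / (15 + 18)
= 5/11

5/11


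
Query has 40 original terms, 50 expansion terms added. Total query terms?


Original terms: 40
Expansion terms: 50
Total = 40 + 50 = 90

90


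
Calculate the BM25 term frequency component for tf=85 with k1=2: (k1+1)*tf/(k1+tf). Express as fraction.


BM25 TF component = (k1+1)*tf / (k1+tf)
k1 = 2, tf = 85
Numerator = (2+1)*85 = 255
Denominator = 2 + 85 = 87
= 255/87 = 85/29

85/29


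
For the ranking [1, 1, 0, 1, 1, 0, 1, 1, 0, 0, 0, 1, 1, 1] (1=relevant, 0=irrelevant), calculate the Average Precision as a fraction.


Computing P@k for each relevant position:
Position 1: relevant, P@1 = 1/1 = 1
Position 2: relevant, P@2 = 2/2 = 1
Position 3: not relevant
Position 4: relevant, P@4 = 3/4 = 3/4
Position 5: relevant, P@5 = 4/5 = 4/5
Position 6: not relevant
Position 7: relevant, P@7 = 5/7 = 5/7
Position 8: relevant, P@8 = 6/8 = 3/4
Position 9: not relevant
Position 10: not relevant
Position 11: not relevant
Position 12: relevant, P@12 = 7/12 = 7/12
Position 13: relevant, P@13 = 8/13 = 8/13
Position 14: relevant, P@14 = 9/14 = 9/14
Sum of P@k = 1 + 1 + 3/4 + 4/5 + 5/7 + 3/4 + 7/12 + 8/13 + 9/14 = 37433/5460
AP = 37433/5460 / 9 = 37433/49140

37433/49140


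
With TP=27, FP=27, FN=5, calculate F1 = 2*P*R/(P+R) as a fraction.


F1 = 2 * P * R / (P + R)
P = TP/(TP+FP) = 27/54 = 1/2
R = TP/(TP+FN) = 27/32 = 27/32
2 * P * R = 2 * 1/2 * 27/32 = 27/32
P + R = 1/2 + 27/32 = 43/32
F1 = 27/32 / 43/32 = 27/43

27/43


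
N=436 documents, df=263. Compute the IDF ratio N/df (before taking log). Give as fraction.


IDF ratio = N / df
= 436 / 263
= 436/263

436/263


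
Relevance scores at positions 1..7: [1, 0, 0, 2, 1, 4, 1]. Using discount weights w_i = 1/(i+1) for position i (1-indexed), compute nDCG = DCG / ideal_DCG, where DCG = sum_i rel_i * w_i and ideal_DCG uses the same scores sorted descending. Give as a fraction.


Position discount weights w_i = 1/(i+1) for i=1..7:
Weights = [1/2, 1/3, 1/4, 1/5, 1/6, 1/7, 1/8]
Actual relevance: [1, 0, 0, 2, 1, 4, 1]
DCG = 1/2 + 0/3 + 0/4 + 2/5 + 1/6 + 4/7 + 1/8 = 1481/840
Ideal relevance (sorted desc): [4, 2, 1, 1, 1, 0, 0]
Ideal DCG = 4/2 + 2/3 + 1/4 + 1/5 + 1/6 + 0/7 + 0/8 = 197/60
nDCG = DCG / ideal_DCG = 1481/840 / 197/60 = 1481/2758

1481/2758


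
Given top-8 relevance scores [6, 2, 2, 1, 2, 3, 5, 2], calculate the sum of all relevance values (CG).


Cumulative Gain = sum of relevance scores
Position 1: rel=6, running sum=6
Position 2: rel=2, running sum=8
Position 3: rel=2, running sum=10
Position 4: rel=1, running sum=11
Position 5: rel=2, running sum=13
Position 6: rel=3, running sum=16
Position 7: rel=5, running sum=21
Position 8: rel=2, running sum=23
CG = 23

23


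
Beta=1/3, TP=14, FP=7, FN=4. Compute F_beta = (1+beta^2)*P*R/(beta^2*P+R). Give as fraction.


P = TP/(TP+FP) = 14/21 = 2/3
R = TP/(TP+FN) = 14/18 = 7/9
beta^2 = 1/3^2 = 1/9
(1 + beta^2) = 10/9
Numerator = (1+beta^2)*P*R = 140/243
Denominator = beta^2*P + R = 2/27 + 7/9 = 23/27
F_beta = 140/207

140/207


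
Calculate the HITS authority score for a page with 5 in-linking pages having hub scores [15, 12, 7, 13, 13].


Authority = sum of hub scores of in-linkers
In-link 1: hub score = 15
In-link 2: hub score = 12
In-link 3: hub score = 7
In-link 4: hub score = 13
In-link 5: hub score = 13
Authority = 15 + 12 + 7 + 13 + 13 = 60

60


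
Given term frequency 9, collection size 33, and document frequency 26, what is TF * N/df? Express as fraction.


TF * (N/df)
= 9 * (33/26)
= 9 * 33/26
= 297/26

297/26


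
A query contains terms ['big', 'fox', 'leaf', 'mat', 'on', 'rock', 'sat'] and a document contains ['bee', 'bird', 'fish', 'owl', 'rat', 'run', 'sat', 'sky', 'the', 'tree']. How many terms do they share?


Query terms: ['big', 'fox', 'leaf', 'mat', 'on', 'rock', 'sat']
Document terms: ['bee', 'bird', 'fish', 'owl', 'rat', 'run', 'sat', 'sky', 'the', 'tree']
Common terms: ['sat']
Overlap count = 1

1


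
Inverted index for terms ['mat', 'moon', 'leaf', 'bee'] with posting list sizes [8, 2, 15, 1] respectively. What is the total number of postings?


Summing posting list sizes:
'mat': 8 postings
'moon': 2 postings
'leaf': 15 postings
'bee': 1 postings
Total = 8 + 2 + 15 + 1 = 26

26


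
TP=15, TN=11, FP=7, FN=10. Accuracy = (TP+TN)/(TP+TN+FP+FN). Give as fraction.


Accuracy = (TP + TN) / (TP + TN + FP + FN)
TP + TN = 15 + 11 = 26
Total = 15 + 11 + 7 + 10 = 43
Accuracy = 26 / 43 = 26/43

26/43


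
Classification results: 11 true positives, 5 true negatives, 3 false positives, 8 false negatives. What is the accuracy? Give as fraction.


Accuracy = (TP + TN) / (TP + TN + FP + FN)
TP + TN = 11 + 5 = 16
Total = 11 + 5 + 3 + 8 = 27
Accuracy = 16 / 27 = 16/27

16/27


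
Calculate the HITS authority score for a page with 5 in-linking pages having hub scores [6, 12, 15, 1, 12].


Authority = sum of hub scores of in-linkers
In-link 1: hub score = 6
In-link 2: hub score = 12
In-link 3: hub score = 15
In-link 4: hub score = 1
In-link 5: hub score = 12
Authority = 6 + 12 + 15 + 1 + 12 = 46

46


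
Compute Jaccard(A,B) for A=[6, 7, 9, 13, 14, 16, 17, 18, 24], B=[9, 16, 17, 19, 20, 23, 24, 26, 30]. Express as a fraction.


A intersect B = [9, 16, 17, 24]
|A intersect B| = 4
A union B = [6, 7, 9, 13, 14, 16, 17, 18, 19, 20, 23, 24, 26, 30]
|A union B| = 14
Jaccard = 4/14 = 2/7

2/7


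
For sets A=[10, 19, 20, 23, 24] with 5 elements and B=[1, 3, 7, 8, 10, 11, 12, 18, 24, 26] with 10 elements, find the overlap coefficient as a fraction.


A intersect B = [10, 24]
|A intersect B| = 2
min(|A|, |B|) = min(5, 10) = 5
Overlap = 2 / 5 = 2/5

2/5


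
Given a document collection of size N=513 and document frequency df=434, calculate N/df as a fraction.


IDF ratio = N / df
= 513 / 434
= 513/434

513/434


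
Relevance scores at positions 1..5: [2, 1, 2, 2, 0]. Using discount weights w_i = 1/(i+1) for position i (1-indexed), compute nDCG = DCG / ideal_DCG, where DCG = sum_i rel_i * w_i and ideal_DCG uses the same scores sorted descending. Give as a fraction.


Position discount weights w_i = 1/(i+1) for i=1..5:
Weights = [1/2, 1/3, 1/4, 1/5, 1/6]
Actual relevance: [2, 1, 2, 2, 0]
DCG = 2/2 + 1/3 + 2/4 + 2/5 + 0/6 = 67/30
Ideal relevance (sorted desc): [2, 2, 2, 1, 0]
Ideal DCG = 2/2 + 2/3 + 2/4 + 1/5 + 0/6 = 71/30
nDCG = DCG / ideal_DCG = 67/30 / 71/30 = 67/71

67/71


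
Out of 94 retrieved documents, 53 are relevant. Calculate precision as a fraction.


Precision = relevant_retrieved / total_retrieved
= 53 / 94
= 53 / (53 + 41)
= 53/94

53/94


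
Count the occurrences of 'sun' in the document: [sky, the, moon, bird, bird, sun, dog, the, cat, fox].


Document has 10 words
Scanning for 'sun':
Found at positions: [5]
Count = 1

1


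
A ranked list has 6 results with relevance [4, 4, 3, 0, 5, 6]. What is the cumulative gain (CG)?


Cumulative Gain = sum of relevance scores
Position 1: rel=4, running sum=4
Position 2: rel=4, running sum=8
Position 3: rel=3, running sum=11
Position 4: rel=0, running sum=11
Position 5: rel=5, running sum=16
Position 6: rel=6, running sum=22
CG = 22

22


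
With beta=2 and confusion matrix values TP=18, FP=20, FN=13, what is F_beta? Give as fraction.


P = TP/(TP+FP) = 18/38 = 9/19
R = TP/(TP+FN) = 18/31 = 18/31
beta^2 = 2^2 = 4
(1 + beta^2) = 5
Numerator = (1+beta^2)*P*R = 810/589
Denominator = beta^2*P + R = 36/19 + 18/31 = 1458/589
F_beta = 5/9

5/9


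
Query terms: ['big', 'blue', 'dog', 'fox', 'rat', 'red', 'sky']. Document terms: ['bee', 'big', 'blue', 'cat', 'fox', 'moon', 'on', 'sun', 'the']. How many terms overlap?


Query terms: ['big', 'blue', 'dog', 'fox', 'rat', 'red', 'sky']
Document terms: ['bee', 'big', 'blue', 'cat', 'fox', 'moon', 'on', 'sun', 'the']
Common terms: ['big', 'blue', 'fox']
Overlap count = 3

3


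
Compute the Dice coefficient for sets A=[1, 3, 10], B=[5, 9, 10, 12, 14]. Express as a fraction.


A intersect B = [10]
|A intersect B| = 1
|A| = 3, |B| = 5
Dice = 2*1 / (3+5)
= 2 / 8 = 1/4

1/4


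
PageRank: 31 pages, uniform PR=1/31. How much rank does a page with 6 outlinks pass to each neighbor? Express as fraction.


Initial PR = 1/31 = 1/31
Outlinks = 6
Contribution per link = PR / outlinks
= 1/31 / 6
= 1/186

1/186


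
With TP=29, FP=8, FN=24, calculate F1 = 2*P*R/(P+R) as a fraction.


F1 = 2 * P * R / (P + R)
P = TP/(TP+FP) = 29/37 = 29/37
R = TP/(TP+FN) = 29/53 = 29/53
2 * P * R = 2 * 29/37 * 29/53 = 1682/1961
P + R = 29/37 + 29/53 = 2610/1961
F1 = 1682/1961 / 2610/1961 = 29/45

29/45


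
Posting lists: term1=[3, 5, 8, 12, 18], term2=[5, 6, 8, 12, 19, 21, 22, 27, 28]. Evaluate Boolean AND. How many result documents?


Boolean AND: find intersection of posting lists
term1 docs: [3, 5, 8, 12, 18]
term2 docs: [5, 6, 8, 12, 19, 21, 22, 27, 28]
Intersection: [5, 8, 12]
|intersection| = 3

3


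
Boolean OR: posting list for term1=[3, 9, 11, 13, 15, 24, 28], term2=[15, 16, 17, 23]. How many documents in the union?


Boolean OR: find union of posting lists
term1 docs: [3, 9, 11, 13, 15, 24, 28]
term2 docs: [15, 16, 17, 23]
Union: [3, 9, 11, 13, 15, 16, 17, 23, 24, 28]
|union| = 10

10


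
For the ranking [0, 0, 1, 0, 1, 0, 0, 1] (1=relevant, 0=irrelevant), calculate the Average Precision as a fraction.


Computing P@k for each relevant position:
Position 1: not relevant
Position 2: not relevant
Position 3: relevant, P@3 = 1/3 = 1/3
Position 4: not relevant
Position 5: relevant, P@5 = 2/5 = 2/5
Position 6: not relevant
Position 7: not relevant
Position 8: relevant, P@8 = 3/8 = 3/8
Sum of P@k = 1/3 + 2/5 + 3/8 = 133/120
AP = 133/120 / 3 = 133/360

133/360


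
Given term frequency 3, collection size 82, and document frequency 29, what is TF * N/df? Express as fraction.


TF * (N/df)
= 3 * (82/29)
= 3 * 82/29
= 246/29

246/29


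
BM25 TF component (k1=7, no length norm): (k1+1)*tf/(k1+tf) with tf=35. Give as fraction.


BM25 TF component = (k1+1)*tf / (k1+tf)
k1 = 7, tf = 35
Numerator = (7+1)*35 = 280
Denominator = 7 + 35 = 42
= 280/42 = 20/3

20/3


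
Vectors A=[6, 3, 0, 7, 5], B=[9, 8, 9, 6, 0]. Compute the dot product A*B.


Dot product = sum of element-wise products
A[0]*B[0] = 6*9 = 54
A[1]*B[1] = 3*8 = 24
A[2]*B[2] = 0*9 = 0
A[3]*B[3] = 7*6 = 42
A[4]*B[4] = 5*0 = 0
Sum = 54 + 24 + 0 + 42 + 0 = 120

120


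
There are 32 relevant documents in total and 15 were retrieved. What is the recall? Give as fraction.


Recall = retrieved_relevant / total_relevant
= 15 / 32
= 15 / (15 + 17)
= 15/32

15/32


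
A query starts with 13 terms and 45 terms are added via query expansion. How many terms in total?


Original terms: 13
Expansion terms: 45
Total = 13 + 45 = 58

58


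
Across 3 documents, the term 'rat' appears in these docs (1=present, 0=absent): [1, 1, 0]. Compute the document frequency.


Checking each document for 'rat':
Doc 1: present
Doc 2: present
Doc 3: absent
df = sum of presences = 1 + 1 + 0 = 2

2


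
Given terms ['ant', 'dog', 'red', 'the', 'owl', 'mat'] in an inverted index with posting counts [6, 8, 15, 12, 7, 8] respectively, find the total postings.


Summing posting list sizes:
'ant': 6 postings
'dog': 8 postings
'red': 15 postings
'the': 12 postings
'owl': 7 postings
'mat': 8 postings
Total = 6 + 8 + 15 + 12 + 7 + 8 = 56

56


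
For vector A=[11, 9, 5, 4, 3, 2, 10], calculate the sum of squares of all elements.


|A|^2 = sum of squared components
A[0]^2 = 11^2 = 121
A[1]^2 = 9^2 = 81
A[2]^2 = 5^2 = 25
A[3]^2 = 4^2 = 16
A[4]^2 = 3^2 = 9
A[5]^2 = 2^2 = 4
A[6]^2 = 10^2 = 100
Sum = 121 + 81 + 25 + 16 + 9 + 4 + 100 = 356

356


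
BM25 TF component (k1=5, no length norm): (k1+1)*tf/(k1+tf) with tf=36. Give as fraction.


BM25 TF component = (k1+1)*tf / (k1+tf)
k1 = 5, tf = 36
Numerator = (5+1)*36 = 216
Denominator = 5 + 36 = 41
= 216/41 = 216/41

216/41


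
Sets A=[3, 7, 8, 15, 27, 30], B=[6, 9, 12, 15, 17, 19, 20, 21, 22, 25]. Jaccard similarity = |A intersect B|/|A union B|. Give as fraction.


A intersect B = [15]
|A intersect B| = 1
A union B = [3, 6, 7, 8, 9, 12, 15, 17, 19, 20, 21, 22, 25, 27, 30]
|A union B| = 15
Jaccard = 1/15 = 1/15

1/15


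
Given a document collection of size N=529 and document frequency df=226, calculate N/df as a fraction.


IDF ratio = N / df
= 529 / 226
= 529/226

529/226


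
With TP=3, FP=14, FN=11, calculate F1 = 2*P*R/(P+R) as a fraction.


F1 = 2 * P * R / (P + R)
P = TP/(TP+FP) = 3/17 = 3/17
R = TP/(TP+FN) = 3/14 = 3/14
2 * P * R = 2 * 3/17 * 3/14 = 9/119
P + R = 3/17 + 3/14 = 93/238
F1 = 9/119 / 93/238 = 6/31

6/31


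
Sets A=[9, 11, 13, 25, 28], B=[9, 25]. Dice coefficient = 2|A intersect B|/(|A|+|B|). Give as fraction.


A intersect B = [9, 25]
|A intersect B| = 2
|A| = 5, |B| = 2
Dice = 2*2 / (5+2)
= 4 / 7 = 4/7

4/7


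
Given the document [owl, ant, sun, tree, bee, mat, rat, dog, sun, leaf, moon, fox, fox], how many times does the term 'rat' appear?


Document has 13 words
Scanning for 'rat':
Found at positions: [6]
Count = 1

1


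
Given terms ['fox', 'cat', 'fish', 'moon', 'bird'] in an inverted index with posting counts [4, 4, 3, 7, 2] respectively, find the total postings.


Summing posting list sizes:
'fox': 4 postings
'cat': 4 postings
'fish': 3 postings
'moon': 7 postings
'bird': 2 postings
Total = 4 + 4 + 3 + 7 + 2 = 20

20


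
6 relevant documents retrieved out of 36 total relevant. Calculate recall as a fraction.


Recall = retrieved_relevant / total_relevant
= 6 / 36
= 6 / (6 + 30)
= 1/6

1/6


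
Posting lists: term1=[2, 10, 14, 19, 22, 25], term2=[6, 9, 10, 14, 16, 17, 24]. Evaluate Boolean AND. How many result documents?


Boolean AND: find intersection of posting lists
term1 docs: [2, 10, 14, 19, 22, 25]
term2 docs: [6, 9, 10, 14, 16, 17, 24]
Intersection: [10, 14]
|intersection| = 2

2


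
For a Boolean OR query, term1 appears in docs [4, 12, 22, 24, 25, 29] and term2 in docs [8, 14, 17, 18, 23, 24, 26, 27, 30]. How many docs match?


Boolean OR: find union of posting lists
term1 docs: [4, 12, 22, 24, 25, 29]
term2 docs: [8, 14, 17, 18, 23, 24, 26, 27, 30]
Union: [4, 8, 12, 14, 17, 18, 22, 23, 24, 25, 26, 27, 29, 30]
|union| = 14

14


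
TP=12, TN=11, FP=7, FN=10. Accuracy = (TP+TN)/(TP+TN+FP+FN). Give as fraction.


Accuracy = (TP + TN) / (TP + TN + FP + FN)
TP + TN = 12 + 11 = 23
Total = 12 + 11 + 7 + 10 = 40
Accuracy = 23 / 40 = 23/40

23/40


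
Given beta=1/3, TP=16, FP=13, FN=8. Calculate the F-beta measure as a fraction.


P = TP/(TP+FP) = 16/29 = 16/29
R = TP/(TP+FN) = 16/24 = 2/3
beta^2 = 1/3^2 = 1/9
(1 + beta^2) = 10/9
Numerator = (1+beta^2)*P*R = 320/783
Denominator = beta^2*P + R = 16/261 + 2/3 = 190/261
F_beta = 32/57

32/57


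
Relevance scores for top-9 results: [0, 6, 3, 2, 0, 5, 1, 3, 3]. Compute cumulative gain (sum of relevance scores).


Cumulative Gain = sum of relevance scores
Position 1: rel=0, running sum=0
Position 2: rel=6, running sum=6
Position 3: rel=3, running sum=9
Position 4: rel=2, running sum=11
Position 5: rel=0, running sum=11
Position 6: rel=5, running sum=16
Position 7: rel=1, running sum=17
Position 8: rel=3, running sum=20
Position 9: rel=3, running sum=23
CG = 23

23


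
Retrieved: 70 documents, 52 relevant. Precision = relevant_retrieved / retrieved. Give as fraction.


Precision = relevant_retrieved / total_retrieved
= 52 / 70
= 52 / (52 + 18)
= 26/35

26/35


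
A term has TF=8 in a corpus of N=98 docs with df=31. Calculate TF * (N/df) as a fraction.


TF * (N/df)
= 8 * (98/31)
= 8 * 98/31
= 784/31

784/31


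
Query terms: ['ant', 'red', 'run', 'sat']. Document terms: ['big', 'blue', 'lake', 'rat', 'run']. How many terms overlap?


Query terms: ['ant', 'red', 'run', 'sat']
Document terms: ['big', 'blue', 'lake', 'rat', 'run']
Common terms: ['run']
Overlap count = 1

1


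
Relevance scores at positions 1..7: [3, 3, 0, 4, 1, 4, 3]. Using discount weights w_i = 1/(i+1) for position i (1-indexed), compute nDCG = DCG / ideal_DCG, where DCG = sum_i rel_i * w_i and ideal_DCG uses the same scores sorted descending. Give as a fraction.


Position discount weights w_i = 1/(i+1) for i=1..7:
Weights = [1/2, 1/3, 1/4, 1/5, 1/6, 1/7, 1/8]
Actual relevance: [3, 3, 0, 4, 1, 4, 3]
DCG = 3/2 + 3/3 + 0/4 + 4/5 + 1/6 + 4/7 + 3/8 = 3707/840
Ideal relevance (sorted desc): [4, 4, 3, 3, 3, 1, 0]
Ideal DCG = 4/2 + 4/3 + 3/4 + 3/5 + 3/6 + 1/7 + 0/8 = 2237/420
nDCG = DCG / ideal_DCG = 3707/840 / 2237/420 = 3707/4474

3707/4474


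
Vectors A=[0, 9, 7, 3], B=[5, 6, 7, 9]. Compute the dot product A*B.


Dot product = sum of element-wise products
A[0]*B[0] = 0*5 = 0
A[1]*B[1] = 9*6 = 54
A[2]*B[2] = 7*7 = 49
A[3]*B[3] = 3*9 = 27
Sum = 0 + 54 + 49 + 27 = 130

130


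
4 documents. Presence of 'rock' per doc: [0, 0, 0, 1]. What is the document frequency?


Checking each document for 'rock':
Doc 1: absent
Doc 2: absent
Doc 3: absent
Doc 4: present
df = sum of presences = 0 + 0 + 0 + 1 = 1

1


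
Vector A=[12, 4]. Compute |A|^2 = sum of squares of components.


|A|^2 = sum of squared components
A[0]^2 = 12^2 = 144
A[1]^2 = 4^2 = 16
Sum = 144 + 16 = 160

160


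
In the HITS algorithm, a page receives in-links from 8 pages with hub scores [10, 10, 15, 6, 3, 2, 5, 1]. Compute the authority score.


Authority = sum of hub scores of in-linkers
In-link 1: hub score = 10
In-link 2: hub score = 10
In-link 3: hub score = 15
In-link 4: hub score = 6
In-link 5: hub score = 3
In-link 6: hub score = 2
In-link 7: hub score = 5
In-link 8: hub score = 1
Authority = 10 + 10 + 15 + 6 + 3 + 2 + 5 + 1 = 52

52


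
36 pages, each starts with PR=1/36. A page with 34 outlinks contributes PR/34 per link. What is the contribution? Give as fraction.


Initial PR = 1/36 = 1/36
Outlinks = 34
Contribution per link = PR / outlinks
= 1/36 / 34
= 1/1224

1/1224


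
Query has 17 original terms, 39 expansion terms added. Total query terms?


Original terms: 17
Expansion terms: 39
Total = 17 + 39 = 56

56


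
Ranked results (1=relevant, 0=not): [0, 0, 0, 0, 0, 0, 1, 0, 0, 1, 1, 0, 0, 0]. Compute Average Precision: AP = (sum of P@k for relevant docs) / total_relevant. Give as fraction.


Computing P@k for each relevant position:
Position 1: not relevant
Position 2: not relevant
Position 3: not relevant
Position 4: not relevant
Position 5: not relevant
Position 6: not relevant
Position 7: relevant, P@7 = 1/7 = 1/7
Position 8: not relevant
Position 9: not relevant
Position 10: relevant, P@10 = 2/10 = 1/5
Position 11: relevant, P@11 = 3/11 = 3/11
Position 12: not relevant
Position 13: not relevant
Position 14: not relevant
Sum of P@k = 1/7 + 1/5 + 3/11 = 237/385
AP = 237/385 / 3 = 79/385

79/385


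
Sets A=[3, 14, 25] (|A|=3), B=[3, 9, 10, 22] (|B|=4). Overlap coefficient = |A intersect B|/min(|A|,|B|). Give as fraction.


A intersect B = [3]
|A intersect B| = 1
min(|A|, |B|) = min(3, 4) = 3
Overlap = 1 / 3 = 1/3

1/3


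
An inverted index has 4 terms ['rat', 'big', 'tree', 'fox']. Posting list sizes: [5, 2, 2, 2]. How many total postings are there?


Summing posting list sizes:
'rat': 5 postings
'big': 2 postings
'tree': 2 postings
'fox': 2 postings
Total = 5 + 2 + 2 + 2 = 11

11


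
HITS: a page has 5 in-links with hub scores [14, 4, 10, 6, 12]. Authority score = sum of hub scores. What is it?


Authority = sum of hub scores of in-linkers
In-link 1: hub score = 14
In-link 2: hub score = 4
In-link 3: hub score = 10
In-link 4: hub score = 6
In-link 5: hub score = 12
Authority = 14 + 4 + 10 + 6 + 12 = 46

46


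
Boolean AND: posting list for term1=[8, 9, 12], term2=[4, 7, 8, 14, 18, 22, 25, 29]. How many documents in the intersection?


Boolean AND: find intersection of posting lists
term1 docs: [8, 9, 12]
term2 docs: [4, 7, 8, 14, 18, 22, 25, 29]
Intersection: [8]
|intersection| = 1

1


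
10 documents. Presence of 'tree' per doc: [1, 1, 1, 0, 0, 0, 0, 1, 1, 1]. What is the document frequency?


Checking each document for 'tree':
Doc 1: present
Doc 2: present
Doc 3: present
Doc 4: absent
Doc 5: absent
Doc 6: absent
Doc 7: absent
Doc 8: present
Doc 9: present
Doc 10: present
df = sum of presences = 1 + 1 + 1 + 0 + 0 + 0 + 0 + 1 + 1 + 1 = 6

6


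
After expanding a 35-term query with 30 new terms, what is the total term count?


Original terms: 35
Expansion terms: 30
Total = 35 + 30 = 65

65


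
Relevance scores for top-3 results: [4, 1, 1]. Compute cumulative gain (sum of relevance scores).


Cumulative Gain = sum of relevance scores
Position 1: rel=4, running sum=4
Position 2: rel=1, running sum=5
Position 3: rel=1, running sum=6
CG = 6

6


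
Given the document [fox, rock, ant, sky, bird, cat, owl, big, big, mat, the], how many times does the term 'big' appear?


Document has 11 words
Scanning for 'big':
Found at positions: [7, 8]
Count = 2

2


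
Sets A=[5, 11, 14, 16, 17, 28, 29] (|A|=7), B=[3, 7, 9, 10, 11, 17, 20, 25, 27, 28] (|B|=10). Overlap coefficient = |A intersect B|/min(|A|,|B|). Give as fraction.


A intersect B = [11, 17, 28]
|A intersect B| = 3
min(|A|, |B|) = min(7, 10) = 7
Overlap = 3 / 7 = 3/7

3/7


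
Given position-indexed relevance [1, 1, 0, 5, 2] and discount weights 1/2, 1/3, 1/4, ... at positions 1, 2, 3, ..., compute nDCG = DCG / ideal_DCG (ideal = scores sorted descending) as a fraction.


Position discount weights w_i = 1/(i+1) for i=1..5:
Weights = [1/2, 1/3, 1/4, 1/5, 1/6]
Actual relevance: [1, 1, 0, 5, 2]
DCG = 1/2 + 1/3 + 0/4 + 5/5 + 2/6 = 13/6
Ideal relevance (sorted desc): [5, 2, 1, 1, 0]
Ideal DCG = 5/2 + 2/3 + 1/4 + 1/5 + 0/6 = 217/60
nDCG = DCG / ideal_DCG = 13/6 / 217/60 = 130/217

130/217


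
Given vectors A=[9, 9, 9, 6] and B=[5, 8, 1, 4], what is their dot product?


Dot product = sum of element-wise products
A[0]*B[0] = 9*5 = 45
A[1]*B[1] = 9*8 = 72
A[2]*B[2] = 9*1 = 9
A[3]*B[3] = 6*4 = 24
Sum = 45 + 72 + 9 + 24 = 150

150


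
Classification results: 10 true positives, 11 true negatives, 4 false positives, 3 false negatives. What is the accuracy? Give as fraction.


Accuracy = (TP + TN) / (TP + TN + FP + FN)
TP + TN = 10 + 11 = 21
Total = 10 + 11 + 4 + 3 = 28
Accuracy = 21 / 28 = 3/4

3/4


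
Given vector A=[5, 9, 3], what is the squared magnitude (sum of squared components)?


|A|^2 = sum of squared components
A[0]^2 = 5^2 = 25
A[1]^2 = 9^2 = 81
A[2]^2 = 3^2 = 9
Sum = 25 + 81 + 9 = 115

115


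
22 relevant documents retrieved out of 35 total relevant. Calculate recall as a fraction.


Recall = retrieved_relevant / total_relevant
= 22 / 35
= 22 / (22 + 13)
= 22/35

22/35


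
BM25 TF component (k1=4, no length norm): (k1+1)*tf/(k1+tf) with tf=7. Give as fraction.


BM25 TF component = (k1+1)*tf / (k1+tf)
k1 = 4, tf = 7
Numerator = (4+1)*7 = 35
Denominator = 4 + 7 = 11
= 35/11 = 35/11

35/11


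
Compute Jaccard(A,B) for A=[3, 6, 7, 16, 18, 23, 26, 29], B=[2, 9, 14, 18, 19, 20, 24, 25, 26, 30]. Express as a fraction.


A intersect B = [18, 26]
|A intersect B| = 2
A union B = [2, 3, 6, 7, 9, 14, 16, 18, 19, 20, 23, 24, 25, 26, 29, 30]
|A union B| = 16
Jaccard = 2/16 = 1/8

1/8
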